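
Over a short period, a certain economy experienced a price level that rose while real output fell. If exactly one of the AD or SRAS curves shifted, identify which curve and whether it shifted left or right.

P rose and Y fell. An AD shift moves P and Y in the same direction; an SRAS shift moves them in opposite directions.
Here P and Y moved in opposite directions, so the SRAS curve shifted.
Since Y fell, SRAS shifted left.

SRAS shifted left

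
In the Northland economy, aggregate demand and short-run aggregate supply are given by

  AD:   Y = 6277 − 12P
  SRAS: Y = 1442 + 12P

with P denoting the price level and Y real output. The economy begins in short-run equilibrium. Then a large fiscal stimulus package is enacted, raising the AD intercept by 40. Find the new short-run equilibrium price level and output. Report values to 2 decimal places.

This is a positive demand shock: AD shifts right.
New AD: Y = 6317 − 12P.
Set AD = SRAS: 6317 − 12P = 1442 + 12P, so 4875 = 24P and P = 203.13.
Substituting into AD, Y = 3879.50.

P = 203.13, Y = 3879.50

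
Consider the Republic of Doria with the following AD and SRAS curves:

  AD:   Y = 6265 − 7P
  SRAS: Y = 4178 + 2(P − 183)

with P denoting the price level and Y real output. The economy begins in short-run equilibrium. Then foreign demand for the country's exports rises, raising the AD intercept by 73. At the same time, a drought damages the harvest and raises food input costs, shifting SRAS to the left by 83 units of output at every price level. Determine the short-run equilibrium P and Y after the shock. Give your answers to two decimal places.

P = 289.89, Y = 4308.78

After both shocks: AD is Y = 6338 − 7P and SRAS is Y = 3729 + 2P.
Setting them equal: 2609 = 9P, so P = 289.89.
Substituting into AD, Y = 4308.78.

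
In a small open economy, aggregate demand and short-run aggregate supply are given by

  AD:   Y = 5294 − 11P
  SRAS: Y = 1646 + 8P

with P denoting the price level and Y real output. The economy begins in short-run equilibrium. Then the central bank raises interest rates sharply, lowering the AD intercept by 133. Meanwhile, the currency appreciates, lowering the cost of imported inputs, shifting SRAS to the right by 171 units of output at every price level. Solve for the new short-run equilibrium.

P = 176, Y = 3225

After both shocks: AD is Y = 5161 − 11P and SRAS is Y = 1817 + 8P.
Setting them equal: 3344 = 19P, so P = 176.
Y = 5161 − 11·176 = 3225.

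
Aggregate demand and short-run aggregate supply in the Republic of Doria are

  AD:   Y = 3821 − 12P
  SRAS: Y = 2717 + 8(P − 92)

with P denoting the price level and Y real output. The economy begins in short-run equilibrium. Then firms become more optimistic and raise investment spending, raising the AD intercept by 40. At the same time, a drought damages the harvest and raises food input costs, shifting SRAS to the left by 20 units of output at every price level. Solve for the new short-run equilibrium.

After both shocks: AD is Y = 3861 − 12P and SRAS is Y = 1961 + 8P.
Setting them equal: 1900 = 20P, so P = 95.
Y = 3861 − 12·95 = 2721.

P = 95, Y = 2721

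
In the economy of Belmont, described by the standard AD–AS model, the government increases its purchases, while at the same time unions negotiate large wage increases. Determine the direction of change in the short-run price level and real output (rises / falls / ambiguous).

Price level: rises; output: ambiguous

The first event is a positive demand shock: AD shifts right, which by itself pushes P up and Y up.
The second is an adverse supply shock: SRAS shifts left, which by itself pushes P up and Y down.
Both shocks push P up, so P rises. The two shocks push Y in opposite directions, so the effect on Y is ambiguous.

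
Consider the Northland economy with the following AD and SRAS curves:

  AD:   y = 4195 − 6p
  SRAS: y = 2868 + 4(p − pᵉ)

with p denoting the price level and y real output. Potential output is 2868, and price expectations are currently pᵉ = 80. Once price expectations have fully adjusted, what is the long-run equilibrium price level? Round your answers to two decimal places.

Long-run p = 221.17

Short run: with pᵉ = 80, SRAS is y = 2548 + 4p. Setting AD = SRAS gives 1647 = 10p, so p = 164.70 and y = 4195 − 6p = 3206.80.
Output 3206.80 is above potential 2868, so over time expected prices rise and SRAS shifts left until y returns to 2868.
Long run: y = 2868 on the AD curve gives 2868 = 4195 − 6p, so p = 221.17.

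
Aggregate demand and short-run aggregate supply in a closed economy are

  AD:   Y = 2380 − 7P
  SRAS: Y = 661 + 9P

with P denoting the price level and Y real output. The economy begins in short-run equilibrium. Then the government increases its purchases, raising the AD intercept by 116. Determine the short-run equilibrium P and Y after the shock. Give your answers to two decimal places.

This is a positive demand shock: AD shifts right.
New AD: Y = 2496 − 7P.
Set AD = SRAS: 2496 − 7P = 661 + 9P, so 1835 = 16P and P = 114.69.
Substituting into AD, Y = 1693.19.

P = 114.69, Y = 1693.19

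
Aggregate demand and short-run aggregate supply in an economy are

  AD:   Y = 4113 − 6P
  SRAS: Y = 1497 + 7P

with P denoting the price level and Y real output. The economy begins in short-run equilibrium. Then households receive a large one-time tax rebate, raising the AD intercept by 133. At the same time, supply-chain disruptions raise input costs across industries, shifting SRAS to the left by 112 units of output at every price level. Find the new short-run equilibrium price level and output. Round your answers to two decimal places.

After both shocks: AD is Y = 4246 − 6P and SRAS is Y = 1385 + 7P.
Setting them equal: 2861 = 13P, so P = 220.08.
Substituting into AD, Y = 2925.54.

P = 220.08, Y = 2925.54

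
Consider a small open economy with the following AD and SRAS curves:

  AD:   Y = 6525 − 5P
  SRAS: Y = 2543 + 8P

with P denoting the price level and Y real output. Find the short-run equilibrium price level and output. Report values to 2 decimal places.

Set AD = SRAS: 6525 − 5P = 2543 + 8P, so 3982 = 13P and P = 306.31.
Substituting into AD, Y = 6525 − 5P = 4993.46.

P = 306.31, Y = 4993.46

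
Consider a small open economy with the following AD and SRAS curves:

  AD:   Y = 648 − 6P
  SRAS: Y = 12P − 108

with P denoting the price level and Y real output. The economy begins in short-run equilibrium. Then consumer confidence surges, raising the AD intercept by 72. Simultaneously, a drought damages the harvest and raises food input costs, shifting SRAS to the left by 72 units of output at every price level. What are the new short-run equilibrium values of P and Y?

P = 50, Y = 420

After both shocks: AD is Y = 720 − 6P and SRAS is Y = 12P − 180.
Setting them equal: 900 = 18P, so P = 50.
Y = 720 − 6·50 = 420.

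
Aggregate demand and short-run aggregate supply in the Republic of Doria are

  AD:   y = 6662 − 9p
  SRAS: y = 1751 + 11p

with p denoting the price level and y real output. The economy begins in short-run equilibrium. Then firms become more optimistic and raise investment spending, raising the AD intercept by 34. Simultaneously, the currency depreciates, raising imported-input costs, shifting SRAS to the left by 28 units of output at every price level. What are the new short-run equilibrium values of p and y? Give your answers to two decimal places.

p = 248.65, y = 4458.15

After both shocks: AD is y = 6696 − 9p and SRAS is y = 1723 + 11p.
Setting them equal: 4973 = 20p, so p = 248.65.
Substituting into AD, y = 4458.15.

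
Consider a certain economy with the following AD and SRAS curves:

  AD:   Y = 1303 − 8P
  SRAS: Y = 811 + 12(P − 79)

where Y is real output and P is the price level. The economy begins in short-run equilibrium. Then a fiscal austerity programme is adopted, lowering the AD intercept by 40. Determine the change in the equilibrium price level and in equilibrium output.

This is a negative demand shock: AD shifts left.
New AD: Y = 1263 − 8P.
SRAS can be written Y = 12P − 137.
Set AD = SRAS: 1263 − 8P = 12P − 137, so 1400 = 20P and P = 70.
Y = 1263 − 8·70 = 703.
Initially P = 72, Y = 727, so ΔP = -2 and ΔY = -24.

ΔP = -2, ΔY = -24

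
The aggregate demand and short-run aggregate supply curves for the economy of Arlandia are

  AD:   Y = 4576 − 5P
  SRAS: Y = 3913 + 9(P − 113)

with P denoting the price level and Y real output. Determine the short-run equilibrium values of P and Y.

Write SRAS as Y = 3913 + 9P − 1017 = 2896 + 9P.
Set AD = SRAS: 4576 − 5P = 2896 + 9P, so 1680 = 14P and P = 120.
Then Y = 4576 − 5·120 = 3976.

P = 120, Y = 3976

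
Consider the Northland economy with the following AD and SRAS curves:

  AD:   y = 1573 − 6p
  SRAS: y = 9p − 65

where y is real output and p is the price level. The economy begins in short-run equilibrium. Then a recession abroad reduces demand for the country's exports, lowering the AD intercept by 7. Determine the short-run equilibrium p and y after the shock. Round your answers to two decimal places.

p = 108.73, y = 913.60

This is a negative demand shock: AD shifts left.
New AD: y = 1566 − 6p.
Set AD = SRAS: 1566 − 6p = 9p − 65, so 1631 = 15p and p = 108.73.
Substituting into AD, y = 913.60.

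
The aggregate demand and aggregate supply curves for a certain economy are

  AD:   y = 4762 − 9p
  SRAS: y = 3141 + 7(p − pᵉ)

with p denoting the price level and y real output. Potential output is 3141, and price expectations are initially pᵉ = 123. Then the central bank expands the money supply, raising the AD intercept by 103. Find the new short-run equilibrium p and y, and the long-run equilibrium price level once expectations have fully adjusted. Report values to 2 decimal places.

Short run: p = 161.56, y = 3410.94. Long run: p = 191.56.

AD shifts right: new AD is y = 4865 − 9p. With pᵉ = 123, SRAS is y = 2280 + 7p.
Short run: 4865 − 9p = 2280 + 7p gives 2585 = 16p, so p = 161.56 and y = 4865 − 9p = 3410.94.
y = 3410.94 is above potential 3141; expectations adjust and SRAS shifts left until y = 3141.
Long run: on the new AD curve, 3141 = 4865 − 9p gives p = 191.56.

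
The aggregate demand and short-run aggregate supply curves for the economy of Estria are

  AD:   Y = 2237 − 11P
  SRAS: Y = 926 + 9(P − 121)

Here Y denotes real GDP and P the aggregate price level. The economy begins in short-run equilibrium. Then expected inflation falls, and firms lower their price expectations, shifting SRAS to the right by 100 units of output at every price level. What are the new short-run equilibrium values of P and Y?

This is a positive supply shock: SRAS shifts right.
New SRAS: Y = 9P − 63.
Set AD = SRAS: 2237 − 11P = 9P − 63, so 2300 = 20P and P = 115.
Y = 2237 − 11·115 = 972.

P = 115, Y = 972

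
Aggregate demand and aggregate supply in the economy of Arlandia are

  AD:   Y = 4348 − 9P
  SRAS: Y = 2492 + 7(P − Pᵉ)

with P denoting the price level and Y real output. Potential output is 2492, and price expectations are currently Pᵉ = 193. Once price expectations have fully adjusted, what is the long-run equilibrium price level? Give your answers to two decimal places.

Short run: with Pᵉ = 193, SRAS is Y = 1141 + 7P. Setting AD = SRAS gives 3207 = 16P, so P = 200.44 and Y = 4348 − 9P = 2544.06.
Output 2544.06 is above potential 2492, so over time expected prices rise and SRAS shifts left until Y returns to 2492.
Long run: Y = 2492 on the AD curve gives 2492 = 4348 − 9P, so P = 206.22.

Long-run P = 206.22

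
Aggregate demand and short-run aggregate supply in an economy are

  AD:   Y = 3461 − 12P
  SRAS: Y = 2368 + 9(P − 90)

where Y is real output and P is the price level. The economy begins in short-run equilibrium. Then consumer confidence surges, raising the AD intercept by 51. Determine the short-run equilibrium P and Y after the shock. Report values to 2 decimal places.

P = 93.05, Y = 2395.43

This is a positive demand shock: AD shifts right.
New AD: Y = 3512 − 12P.
SRAS can be written Y = 1558 + 9P.
Set AD = SRAS: 3512 − 12P = 1558 + 9P, so 1954 = 21P and P = 93.05.
Substituting into AD, Y = 2395.43.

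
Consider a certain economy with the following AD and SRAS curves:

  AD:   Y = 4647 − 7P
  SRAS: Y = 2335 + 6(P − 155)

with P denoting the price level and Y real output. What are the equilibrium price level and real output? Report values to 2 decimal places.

Write SRAS as Y = 2335 + 6P − 930 = 1405 + 6P.
Set AD = SRAS: 4647 − 7P = 1405 + 6P, so 3242 = 13P and P = 249.38.
Substituting into AD, Y = 4647 − 7P = 2901.31.

P = 249.38, Y = 2901.31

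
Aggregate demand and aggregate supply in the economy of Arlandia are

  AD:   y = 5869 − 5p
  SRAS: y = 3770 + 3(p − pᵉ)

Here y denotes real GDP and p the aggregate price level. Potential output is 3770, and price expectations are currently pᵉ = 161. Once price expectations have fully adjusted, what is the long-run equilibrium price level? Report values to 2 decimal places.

Short run: with pᵉ = 161, SRAS is y = 3287 + 3p. Setting AD = SRAS gives 2582 = 8p, so p = 322.75 and y = 5869 − 5p = 4255.25.
Output 4255.25 is above potential 3770, so over time expected prices rise and SRAS shifts left until y returns to 3770.
Long run: y = 3770 on the AD curve gives 3770 = 5869 − 5p, so p = 419.80.

Long-run p = 419.80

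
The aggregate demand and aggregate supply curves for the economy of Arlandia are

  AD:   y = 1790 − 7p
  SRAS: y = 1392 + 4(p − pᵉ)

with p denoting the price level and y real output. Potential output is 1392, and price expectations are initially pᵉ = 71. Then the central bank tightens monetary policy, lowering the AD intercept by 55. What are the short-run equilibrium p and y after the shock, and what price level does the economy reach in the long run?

AD shifts left: new AD is y = 1735 − 7p. With pᵉ = 71, SRAS is y = 1108 + 4p.
Short run: 1735 − 7p = 1108 + 4p gives 627 = 11p, so p = 57 and y = 1735 − 7·57 = 1336.
y = 1336 is below potential 1392; expectations adjust and SRAS shifts right until y = 1392.
Long run: on the new AD curve, 1392 = 1735 − 7p gives p = 49.

Short run: p = 57, y = 1336. Long run: p = 49.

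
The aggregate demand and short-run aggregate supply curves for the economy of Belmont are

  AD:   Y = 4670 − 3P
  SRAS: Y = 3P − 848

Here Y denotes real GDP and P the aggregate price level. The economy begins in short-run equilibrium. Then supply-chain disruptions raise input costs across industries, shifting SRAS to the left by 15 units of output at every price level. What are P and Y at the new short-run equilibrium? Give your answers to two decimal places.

P = 922.17, Y = 1903.50

This is a negative supply shock: SRAS shifts left.
New SRAS: Y = 3P − 863.
Set AD = SRAS: 4670 − 3P = 3P − 863, so 5533 = 6P and P = 922.17.
Substituting into AD, Y = 1903.50.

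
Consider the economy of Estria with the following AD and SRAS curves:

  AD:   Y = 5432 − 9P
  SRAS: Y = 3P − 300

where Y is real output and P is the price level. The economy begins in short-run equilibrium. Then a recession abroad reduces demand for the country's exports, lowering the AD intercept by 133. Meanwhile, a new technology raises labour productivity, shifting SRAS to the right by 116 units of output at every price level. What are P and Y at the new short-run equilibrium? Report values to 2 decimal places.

After both shocks: AD is Y = 5299 − 9P and SRAS is Y = 3P − 184.
Setting them equal: 5483 = 12P, so P = 456.92.
Substituting into AD, Y = 1186.75.

P = 456.92, Y = 1186.75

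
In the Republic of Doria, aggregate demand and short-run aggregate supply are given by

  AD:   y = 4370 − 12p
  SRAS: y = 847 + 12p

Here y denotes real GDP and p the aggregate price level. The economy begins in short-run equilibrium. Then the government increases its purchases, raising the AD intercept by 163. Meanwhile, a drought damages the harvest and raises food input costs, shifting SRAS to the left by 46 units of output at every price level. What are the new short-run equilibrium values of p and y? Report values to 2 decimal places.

p = 155.50, y = 2667.00

After both shocks: AD is y = 4533 − 12p and SRAS is y = 801 + 12p.
Setting them equal: 3732 = 24p, so p = 155.50.
Substituting into AD, y = 2667.00.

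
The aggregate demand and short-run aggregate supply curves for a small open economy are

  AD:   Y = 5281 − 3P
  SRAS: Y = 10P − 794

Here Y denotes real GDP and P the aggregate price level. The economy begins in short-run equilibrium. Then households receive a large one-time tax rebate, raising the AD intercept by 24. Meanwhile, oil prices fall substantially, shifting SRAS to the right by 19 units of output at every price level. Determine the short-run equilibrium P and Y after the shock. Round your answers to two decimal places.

P = 467.69, Y = 3901.92

After both shocks: AD is Y = 5305 − 3P and SRAS is Y = 10P − 775.
Setting them equal: 6080 = 13P, so P = 467.69.
Substituting into AD, Y = 3901.92.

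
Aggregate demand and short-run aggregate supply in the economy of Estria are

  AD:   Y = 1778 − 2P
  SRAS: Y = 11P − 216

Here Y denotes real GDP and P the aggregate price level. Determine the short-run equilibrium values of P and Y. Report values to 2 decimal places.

Set AD = SRAS: 1778 − 2P = 11P − 216, so 1994 = 13P and P = 153.38.
Substituting into AD, Y = 1778 − 2P = 1471.23.

P = 153.38, Y = 1471.23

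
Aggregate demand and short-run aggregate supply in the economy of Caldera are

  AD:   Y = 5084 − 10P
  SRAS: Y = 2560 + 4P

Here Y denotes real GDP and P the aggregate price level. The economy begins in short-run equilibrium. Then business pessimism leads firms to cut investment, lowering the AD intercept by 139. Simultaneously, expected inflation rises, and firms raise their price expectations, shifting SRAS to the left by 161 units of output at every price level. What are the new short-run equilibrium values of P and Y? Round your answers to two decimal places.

P = 181.86, Y = 3126.43

After both shocks: AD is Y = 4945 − 10P and SRAS is Y = 2399 + 4P.
Setting them equal: 2546 = 14P, so P = 181.86.
Substituting into AD, Y = 3126.43.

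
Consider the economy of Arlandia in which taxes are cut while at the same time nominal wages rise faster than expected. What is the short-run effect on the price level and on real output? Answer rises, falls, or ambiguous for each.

The first event is a positive demand shock: AD shifts right, which by itself pushes P up and Y up.
The second is an adverse supply shock: SRAS shifts left, which by itself pushes P up and Y down.
Both shocks push P up, so P rises. The two shocks push Y in opposite directions, so the effect on Y is ambiguous.

Price level: rises; output: ambiguous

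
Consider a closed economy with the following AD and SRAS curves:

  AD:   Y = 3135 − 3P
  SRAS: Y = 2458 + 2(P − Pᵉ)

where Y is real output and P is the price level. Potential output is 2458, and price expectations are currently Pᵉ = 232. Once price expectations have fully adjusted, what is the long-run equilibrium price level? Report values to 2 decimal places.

Short run: with Pᵉ = 232, SRAS is Y = 1994 + 2P. Setting AD = SRAS gives 1141 = 5P, so P = 228.20 and Y = 3135 − 3P = 2450.40.
Output 2450.40 is below potential 2458, so over time expected prices fall and SRAS shifts right until Y returns to 2458.
Long run: Y = 2458 on the AD curve gives 2458 = 3135 − 3P, so P = 225.67.

Long-run P = 225.67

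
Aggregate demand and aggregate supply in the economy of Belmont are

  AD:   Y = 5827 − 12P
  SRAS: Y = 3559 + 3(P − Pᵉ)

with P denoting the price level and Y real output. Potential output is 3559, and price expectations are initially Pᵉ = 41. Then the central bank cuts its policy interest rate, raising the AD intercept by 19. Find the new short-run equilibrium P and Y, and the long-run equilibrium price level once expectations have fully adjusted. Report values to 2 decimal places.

AD shifts right: new AD is Y = 5846 − 12P. With Pᵉ = 41, SRAS is Y = 3436 + 3P.
Short run: 5846 − 12P = 3436 + 3P gives 2410 = 15P, so P = 160.67 and Y = 5846 − 12P = 3918.00.
Y = 3918.00 is above potential 3559; expectations adjust and SRAS shifts left until Y = 3559.
Long run: on the new AD curve, 3559 = 5846 − 12P gives P = 190.58.

Short run: P = 160.67, Y = 3918.00. Long run: P = 190.58.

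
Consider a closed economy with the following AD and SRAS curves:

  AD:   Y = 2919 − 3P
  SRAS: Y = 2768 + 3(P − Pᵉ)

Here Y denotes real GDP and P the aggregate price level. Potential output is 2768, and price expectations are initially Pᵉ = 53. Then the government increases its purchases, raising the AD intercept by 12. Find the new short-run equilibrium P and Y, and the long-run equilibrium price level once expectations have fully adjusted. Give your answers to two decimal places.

Short run: P = 53.67, Y = 2770.00. Long run: P = 54.33.

AD shifts right: new AD is Y = 2931 − 3P. With Pᵉ = 53, SRAS is Y = 2609 + 3P.
Short run: 2931 − 3P = 2609 + 3P gives 322 = 6P, so P = 53.67 and Y = 2931 − 3P = 2770.00.
Y = 2770.00 is above potential 2768; expectations adjust and SRAS shifts left until Y = 2768.
Long run: on the new AD curve, 2768 = 2931 − 3P gives P = 54.33.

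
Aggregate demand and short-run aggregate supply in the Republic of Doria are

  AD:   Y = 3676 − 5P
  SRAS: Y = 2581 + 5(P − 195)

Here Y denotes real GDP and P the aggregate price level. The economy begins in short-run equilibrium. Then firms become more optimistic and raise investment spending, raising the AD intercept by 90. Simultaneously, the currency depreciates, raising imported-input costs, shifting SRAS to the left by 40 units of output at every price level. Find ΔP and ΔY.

ΔP = +13, ΔY = +25

After both shocks: AD is Y = 3766 − 5P and SRAS is Y = 1566 + 5P.
Setting them equal: 2200 = 10P, so P = 220.
Y = 3766 − 5·220 = 2666.
Initially P = 207, Y = 2641, so ΔP = +13 and ΔY = +25.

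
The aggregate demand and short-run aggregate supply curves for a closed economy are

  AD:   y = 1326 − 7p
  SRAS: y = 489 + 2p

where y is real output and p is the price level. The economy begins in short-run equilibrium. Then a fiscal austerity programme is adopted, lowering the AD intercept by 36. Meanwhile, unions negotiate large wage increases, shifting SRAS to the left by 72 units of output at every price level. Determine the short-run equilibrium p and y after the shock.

p = 97, y = 611

After both shocks: AD is y = 1290 − 7p and SRAS is y = 417 + 2p.
Setting them equal: 873 = 9p, so p = 97.
y = 1290 − 7·97 = 611.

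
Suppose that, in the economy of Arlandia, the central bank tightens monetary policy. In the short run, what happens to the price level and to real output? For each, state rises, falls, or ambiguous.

This is a negative demand shock: AD shifts left.
Moving along the upward-sloping SRAS curve, P falls and Y falls.

Price level: falls; output: falls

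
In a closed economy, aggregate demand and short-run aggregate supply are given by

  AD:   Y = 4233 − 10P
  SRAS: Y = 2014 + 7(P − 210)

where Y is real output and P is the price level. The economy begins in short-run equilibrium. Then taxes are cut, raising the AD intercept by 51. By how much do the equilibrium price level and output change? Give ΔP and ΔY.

This is a positive demand shock: AD shifts right.
New AD: Y = 4284 − 10P.
SRAS can be written Y = 544 + 7P.
Set AD = SRAS: 4284 − 10P = 544 + 7P, so 3740 = 17P and P = 220.
Y = 4284 − 10·220 = 2084.
Initially P = 217, Y = 2063, so ΔP = +3 and ΔY = +21.

ΔP = +3, ΔY = +21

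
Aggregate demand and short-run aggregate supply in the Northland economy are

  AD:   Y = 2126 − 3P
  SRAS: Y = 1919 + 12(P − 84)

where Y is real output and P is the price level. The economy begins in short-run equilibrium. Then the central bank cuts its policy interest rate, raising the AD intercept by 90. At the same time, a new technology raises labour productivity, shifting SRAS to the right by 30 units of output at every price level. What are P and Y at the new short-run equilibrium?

P = 85, Y = 1961

After both shocks: AD is Y = 2216 − 3P and SRAS is Y = 941 + 12P.
Setting them equal: 1275 = 15P, so P = 85.
Y = 2216 − 3·85 = 1961.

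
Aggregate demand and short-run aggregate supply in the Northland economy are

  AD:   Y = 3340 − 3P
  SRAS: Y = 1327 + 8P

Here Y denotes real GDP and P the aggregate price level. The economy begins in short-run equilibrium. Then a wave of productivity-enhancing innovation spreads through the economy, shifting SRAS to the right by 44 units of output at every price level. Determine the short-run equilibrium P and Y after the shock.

P = 179, Y = 2803

This is a positive supply shock: SRAS shifts right.
New SRAS: Y = 1371 + 8P.
Set AD = SRAS: 3340 − 3P = 1371 + 8P, so 1969 = 11P and P = 179.
Y = 3340 − 3·179 = 2803.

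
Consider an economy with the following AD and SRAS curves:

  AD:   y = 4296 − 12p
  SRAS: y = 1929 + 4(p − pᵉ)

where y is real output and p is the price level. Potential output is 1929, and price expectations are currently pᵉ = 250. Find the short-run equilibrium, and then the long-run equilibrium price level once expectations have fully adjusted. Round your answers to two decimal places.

Short run: with pᵉ = 250, SRAS is y = 929 + 4p. Setting AD = SRAS gives 3367 = 16p, so p = 210.44 and y = 4296 − 12p = 1770.75.
Output 1770.75 is below potential 1929, so over time expected prices fall and SRAS shifts right until y returns to 1929.
Long run: y = 1929 on the AD curve gives 1929 = 4296 − 12p, so p = 197.25.

Short run: p = 210.44, y = 1770.75. Long run: p = 197.25.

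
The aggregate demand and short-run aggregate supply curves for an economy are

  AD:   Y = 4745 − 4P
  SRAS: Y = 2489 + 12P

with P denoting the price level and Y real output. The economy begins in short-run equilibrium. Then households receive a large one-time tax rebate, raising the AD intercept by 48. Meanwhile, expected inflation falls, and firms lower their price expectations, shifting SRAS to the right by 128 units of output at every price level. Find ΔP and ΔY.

ΔP = -5, ΔY = +68

After both shocks: AD is Y = 4793 − 4P and SRAS is Y = 2617 + 12P.
Setting them equal: 2176 = 16P, so P = 136.
Y = 4793 − 4·136 = 4249.
Initially P = 141, Y = 4181, so ΔP = -5 and ΔY = +68.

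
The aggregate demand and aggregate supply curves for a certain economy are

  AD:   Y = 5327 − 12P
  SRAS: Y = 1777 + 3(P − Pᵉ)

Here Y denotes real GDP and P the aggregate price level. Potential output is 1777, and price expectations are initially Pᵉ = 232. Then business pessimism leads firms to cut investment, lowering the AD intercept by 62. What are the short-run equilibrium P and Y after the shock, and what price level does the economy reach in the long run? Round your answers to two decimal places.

Short run: P = 278.93, Y = 1917.80. Long run: P = 290.67.

AD shifts left: new AD is Y = 5265 − 12P. With Pᵉ = 232, SRAS is Y = 1081 + 3P.
Short run: 5265 − 12P = 1081 + 3P gives 4184 = 15P, so P = 278.93 and Y = 5265 − 12P = 1917.80.
Y = 1917.80 is above potential 1777; expectations adjust and SRAS shifts left until Y = 1777.
Long run: on the new AD curve, 1777 = 5265 − 12P gives P = 290.67.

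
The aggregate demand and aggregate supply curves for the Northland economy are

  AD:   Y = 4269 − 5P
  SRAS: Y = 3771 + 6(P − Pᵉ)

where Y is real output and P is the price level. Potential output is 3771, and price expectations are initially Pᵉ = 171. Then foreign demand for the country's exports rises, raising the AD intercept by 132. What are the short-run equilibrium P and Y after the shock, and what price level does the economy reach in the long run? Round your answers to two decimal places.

AD shifts right: new AD is Y = 4401 − 5P. With Pᵉ = 171, SRAS is Y = 2745 + 6P.
Short run: 4401 − 5P = 2745 + 6P gives 1656 = 11P, so P = 150.55 and Y = 4401 − 5P = 3648.27.
Y = 3648.27 is below potential 3771; expectations adjust and SRAS shifts right until Y = 3771.
Long run: on the new AD curve, 3771 = 4401 − 5P gives P = 126.00.

Short run: P = 150.55, Y = 3648.27. Long run: P = 126.00.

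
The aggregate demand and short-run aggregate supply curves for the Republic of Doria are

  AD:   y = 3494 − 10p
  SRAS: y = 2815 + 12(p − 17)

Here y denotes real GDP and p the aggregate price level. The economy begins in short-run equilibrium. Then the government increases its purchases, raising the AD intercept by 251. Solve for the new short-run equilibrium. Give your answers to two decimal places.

This is a positive demand shock: AD shifts right.
New AD: y = 3745 − 10p.
SRAS can be written y = 2611 + 12p.
Set AD = SRAS: 3745 − 10p = 2611 + 12p, so 1134 = 22p and p = 51.55.
Substituting into AD, y = 3229.55.

p = 51.55, y = 3229.55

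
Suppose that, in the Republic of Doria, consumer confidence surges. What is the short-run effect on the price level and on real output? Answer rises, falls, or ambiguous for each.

This is a positive demand shock: AD shifts right.
Moving along the upward-sloping SRAS curve, P rises and Y rises.

Price level: rises; output: rises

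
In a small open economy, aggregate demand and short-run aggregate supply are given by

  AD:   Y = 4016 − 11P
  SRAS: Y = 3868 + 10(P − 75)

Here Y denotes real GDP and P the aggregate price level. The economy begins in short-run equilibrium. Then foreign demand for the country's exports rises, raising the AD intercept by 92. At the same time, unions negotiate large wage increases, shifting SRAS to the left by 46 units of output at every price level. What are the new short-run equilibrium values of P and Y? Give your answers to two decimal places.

After both shocks: AD is Y = 4108 − 11P and SRAS is Y = 3072 + 10P.
Setting them equal: 1036 = 21P, so P = 49.33.
Substituting into AD, Y = 3565.33.

P = 49.33, Y = 3565.33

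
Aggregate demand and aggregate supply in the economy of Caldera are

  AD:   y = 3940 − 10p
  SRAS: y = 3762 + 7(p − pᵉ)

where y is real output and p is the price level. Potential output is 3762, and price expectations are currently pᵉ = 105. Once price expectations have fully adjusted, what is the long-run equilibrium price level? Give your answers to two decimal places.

Long-run p = 17.80

Short run: with pᵉ = 105, SRAS is y = 3027 + 7p. Setting AD = SRAS gives 913 = 17p, so p = 53.71 and y = 3940 − 10p = 3402.94.
Output 3402.94 is below potential 3762, so over time expected prices fall and SRAS shifts right until y returns to 3762.
Long run: y = 3762 on the AD curve gives 3762 = 3940 − 10p, so p = 17.80.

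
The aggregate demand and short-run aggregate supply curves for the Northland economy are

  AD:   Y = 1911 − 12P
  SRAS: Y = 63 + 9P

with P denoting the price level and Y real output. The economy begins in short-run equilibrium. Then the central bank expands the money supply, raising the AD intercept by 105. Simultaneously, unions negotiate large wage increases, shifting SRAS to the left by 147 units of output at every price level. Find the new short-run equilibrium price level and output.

After both shocks: AD is Y = 2016 − 12P and SRAS is Y = 9P − 84.
Setting them equal: 2100 = 21P, so P = 100.
Y = 2016 − 12·100 = 816.

P = 100, Y = 816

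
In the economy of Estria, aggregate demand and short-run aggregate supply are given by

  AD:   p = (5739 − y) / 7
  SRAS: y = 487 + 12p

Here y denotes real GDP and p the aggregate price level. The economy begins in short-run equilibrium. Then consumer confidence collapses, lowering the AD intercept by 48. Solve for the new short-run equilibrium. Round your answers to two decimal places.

p = 273.89, y = 3773.74

This is a negative demand shock: AD shifts left.
New AD: y = 5691 − 7p.
Set AD = SRAS: 5691 − 7p = 487 + 12p, so 5204 = 19p and p = 273.89.
Substituting into AD, y = 3773.74.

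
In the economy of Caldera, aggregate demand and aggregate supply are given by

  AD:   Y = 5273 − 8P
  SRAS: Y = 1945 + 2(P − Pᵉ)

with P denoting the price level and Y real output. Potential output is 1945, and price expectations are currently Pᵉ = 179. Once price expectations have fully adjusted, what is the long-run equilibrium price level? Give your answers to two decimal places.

Short run: with Pᵉ = 179, SRAS is Y = 1587 + 2P. Setting AD = SRAS gives 3686 = 10P, so P = 368.60 and Y = 5273 − 8P = 2324.20.
Output 2324.20 is above potential 1945, so over time expected prices rise and SRAS shifts left until Y returns to 1945.
Long run: Y = 1945 on the AD curve gives 1945 = 5273 − 8P, so P = 416.00.

Long-run P = 416.00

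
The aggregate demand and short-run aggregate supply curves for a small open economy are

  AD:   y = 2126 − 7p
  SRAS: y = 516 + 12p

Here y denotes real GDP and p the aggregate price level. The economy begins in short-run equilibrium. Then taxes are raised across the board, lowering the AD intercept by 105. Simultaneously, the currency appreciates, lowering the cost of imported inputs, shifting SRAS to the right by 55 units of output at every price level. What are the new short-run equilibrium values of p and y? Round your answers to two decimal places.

p = 76.32, y = 1486.79

After both shocks: AD is y = 2021 − 7p and SRAS is y = 571 + 12p.
Setting them equal: 1450 = 19p, so p = 76.32.
Substituting into AD, y = 1486.79.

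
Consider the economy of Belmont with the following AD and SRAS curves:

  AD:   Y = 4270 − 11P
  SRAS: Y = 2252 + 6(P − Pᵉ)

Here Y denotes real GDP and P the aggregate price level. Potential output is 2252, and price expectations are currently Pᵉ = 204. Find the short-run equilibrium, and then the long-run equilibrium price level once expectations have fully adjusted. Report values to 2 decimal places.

Short run: P = 190.71, Y = 2172.24. Long run: P = 183.45.

Short run: with Pᵉ = 204, SRAS is Y = 1028 + 6P. Setting AD = SRAS gives 3242 = 17P, so P = 190.71 and Y = 4270 − 11P = 2172.24.
Output 2172.24 is below potential 2252, so over time expected prices fall and SRAS shifts right until Y returns to 2252.
Long run: Y = 2252 on the AD curve gives 2252 = 4270 − 11P, so P = 183.45.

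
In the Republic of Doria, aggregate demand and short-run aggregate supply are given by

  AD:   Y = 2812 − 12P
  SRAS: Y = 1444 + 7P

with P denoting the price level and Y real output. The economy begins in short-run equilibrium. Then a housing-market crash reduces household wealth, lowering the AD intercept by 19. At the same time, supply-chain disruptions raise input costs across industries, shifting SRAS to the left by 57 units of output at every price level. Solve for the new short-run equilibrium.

P = 74, Y = 1905

After both shocks: AD is Y = 2793 − 12P and SRAS is Y = 1387 + 7P.
Setting them equal: 1406 = 19P, so P = 74.
Y = 2793 − 12·74 = 1905.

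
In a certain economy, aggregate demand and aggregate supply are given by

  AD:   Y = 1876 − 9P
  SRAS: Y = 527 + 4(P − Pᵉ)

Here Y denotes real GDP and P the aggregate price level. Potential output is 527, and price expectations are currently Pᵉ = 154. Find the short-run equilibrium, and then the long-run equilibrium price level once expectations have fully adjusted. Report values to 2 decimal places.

Short run: with Pᵉ = 154, SRAS is Y = 4P − 89. Setting AD = SRAS gives 1965 = 13P, so P = 151.15 and Y = 1876 − 9P = 515.62.
Output 515.62 is below potential 527, so over time expected prices fall and SRAS shifts right until Y returns to 527.
Long run: Y = 527 on the AD curve gives 527 = 1876 − 9P, so P = 149.89.

Short run: P = 151.15, Y = 515.62. Long run: P = 149.89.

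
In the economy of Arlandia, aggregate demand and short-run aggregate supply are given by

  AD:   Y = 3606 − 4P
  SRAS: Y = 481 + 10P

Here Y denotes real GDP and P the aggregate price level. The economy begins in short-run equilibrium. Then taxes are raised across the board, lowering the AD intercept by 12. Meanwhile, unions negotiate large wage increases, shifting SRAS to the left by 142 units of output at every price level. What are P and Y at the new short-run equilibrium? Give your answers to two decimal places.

P = 232.50, Y = 2664.00

After both shocks: AD is Y = 3594 − 4P and SRAS is Y = 339 + 10P.
Setting them equal: 3255 = 14P, so P = 232.50.
Substituting into AD, Y = 2664.00.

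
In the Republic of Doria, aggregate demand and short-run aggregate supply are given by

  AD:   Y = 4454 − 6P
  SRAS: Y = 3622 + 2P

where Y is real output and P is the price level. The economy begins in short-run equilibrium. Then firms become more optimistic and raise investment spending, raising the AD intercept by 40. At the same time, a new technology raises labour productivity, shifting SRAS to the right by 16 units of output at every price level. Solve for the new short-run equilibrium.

P = 107, Y = 3852

After both shocks: AD is Y = 4494 − 6P and SRAS is Y = 3638 + 2P.
Setting them equal: 856 = 8P, so P = 107.
Y = 4494 − 6·107 = 3852.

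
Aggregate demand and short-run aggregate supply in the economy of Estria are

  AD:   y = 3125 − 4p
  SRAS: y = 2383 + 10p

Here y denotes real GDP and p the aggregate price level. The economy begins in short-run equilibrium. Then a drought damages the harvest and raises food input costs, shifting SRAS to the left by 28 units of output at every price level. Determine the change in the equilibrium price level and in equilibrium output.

Δp = +2, Δy = -8

This is a negative supply shock: SRAS shifts left.
New SRAS: y = 2355 + 10p.
Set AD = SRAS: 3125 − 4p = 2355 + 10p, so 770 = 14p and p = 55.
y = 3125 − 4·55 = 2905.
Initially p = 53, y = 2913, so Δp = +2 and Δy = -8.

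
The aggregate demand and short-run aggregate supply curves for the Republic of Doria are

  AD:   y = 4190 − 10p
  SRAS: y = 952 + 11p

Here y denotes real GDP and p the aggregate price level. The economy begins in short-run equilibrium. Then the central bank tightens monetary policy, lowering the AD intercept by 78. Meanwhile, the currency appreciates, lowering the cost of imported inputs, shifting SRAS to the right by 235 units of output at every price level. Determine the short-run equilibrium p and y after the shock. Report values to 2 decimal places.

After both shocks: AD is y = 4112 − 10p and SRAS is y = 1187 + 11p.
Setting them equal: 2925 = 21p, so p = 139.29.
Substituting into AD, y = 2719.14.

p = 139.29, y = 2719.14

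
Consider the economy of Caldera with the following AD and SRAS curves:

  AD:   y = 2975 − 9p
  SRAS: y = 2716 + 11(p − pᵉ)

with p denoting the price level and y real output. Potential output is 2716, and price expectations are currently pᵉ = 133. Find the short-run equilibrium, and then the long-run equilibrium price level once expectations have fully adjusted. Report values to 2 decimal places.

Short run: p = 86.10, y = 2200.10. Long run: p = 28.78.

Short run: with pᵉ = 133, SRAS is y = 1253 + 11p. Setting AD = SRAS gives 1722 = 20p, so p = 86.10 and y = 2975 − 9p = 2200.10.
Output 2200.10 is below potential 2716, so over time expected prices fall and SRAS shifts right until y returns to 2716.
Long run: y = 2716 on the AD curve gives 2716 = 2975 − 9p, so p = 28.78.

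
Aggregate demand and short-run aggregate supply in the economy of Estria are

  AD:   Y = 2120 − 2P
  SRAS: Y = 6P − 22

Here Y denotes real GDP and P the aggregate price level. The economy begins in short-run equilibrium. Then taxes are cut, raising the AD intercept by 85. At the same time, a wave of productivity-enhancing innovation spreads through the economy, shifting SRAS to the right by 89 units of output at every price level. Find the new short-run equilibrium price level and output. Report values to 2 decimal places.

After both shocks: AD is Y = 2205 − 2P and SRAS is Y = 67 + 6P.
Setting them equal: 2138 = 8P, so P = 267.25.
Substituting into AD, Y = 1670.50.

P = 267.25, Y = 1670.50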